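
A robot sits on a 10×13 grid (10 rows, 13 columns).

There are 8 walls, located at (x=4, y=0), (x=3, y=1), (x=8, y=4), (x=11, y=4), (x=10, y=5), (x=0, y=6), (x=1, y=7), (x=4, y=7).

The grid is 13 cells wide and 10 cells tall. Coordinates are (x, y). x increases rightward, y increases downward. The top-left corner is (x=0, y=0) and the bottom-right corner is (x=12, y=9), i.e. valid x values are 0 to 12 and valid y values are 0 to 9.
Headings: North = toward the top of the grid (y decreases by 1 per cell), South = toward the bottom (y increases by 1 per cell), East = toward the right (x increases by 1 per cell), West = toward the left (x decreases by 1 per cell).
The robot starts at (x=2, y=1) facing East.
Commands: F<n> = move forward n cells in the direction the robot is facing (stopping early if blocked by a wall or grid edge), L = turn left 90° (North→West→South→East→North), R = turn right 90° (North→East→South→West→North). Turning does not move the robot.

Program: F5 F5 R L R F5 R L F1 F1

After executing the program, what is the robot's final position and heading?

Answer: Final position: (x=2, y=8), facing South

Derivation:
Start: (x=2, y=1), facing East
  F5: move forward 0/5 (blocked), now at (x=2, y=1)
  F5: move forward 0/5 (blocked), now at (x=2, y=1)
  R: turn right, now facing South
  L: turn left, now facing East
  R: turn right, now facing South
  F5: move forward 5, now at (x=2, y=6)
  R: turn right, now facing West
  L: turn left, now facing South
  F1: move forward 1, now at (x=2, y=7)
  F1: move forward 1, now at (x=2, y=8)
Final: (x=2, y=8), facing South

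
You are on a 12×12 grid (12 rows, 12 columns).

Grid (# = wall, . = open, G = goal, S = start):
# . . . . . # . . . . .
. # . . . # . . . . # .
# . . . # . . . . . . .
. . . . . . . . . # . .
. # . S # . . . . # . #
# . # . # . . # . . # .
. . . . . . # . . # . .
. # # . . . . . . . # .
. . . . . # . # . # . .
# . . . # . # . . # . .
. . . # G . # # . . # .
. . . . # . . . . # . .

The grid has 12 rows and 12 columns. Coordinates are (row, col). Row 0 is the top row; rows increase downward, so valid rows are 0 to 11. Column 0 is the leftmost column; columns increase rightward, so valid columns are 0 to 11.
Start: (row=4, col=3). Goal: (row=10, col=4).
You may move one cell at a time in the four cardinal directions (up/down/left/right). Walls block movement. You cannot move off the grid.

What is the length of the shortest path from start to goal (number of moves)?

BFS from (row=4, col=3) until reaching (row=10, col=4):
  Distance 0: (row=4, col=3)
  Distance 1: (row=3, col=3), (row=4, col=2), (row=5, col=3)
  Distance 2: (row=2, col=3), (row=3, col=2), (row=3, col=4), (row=6, col=3)
  Distance 3: (row=1, col=3), (row=2, col=2), (row=3, col=1), (row=3, col=5), (row=6, col=2), (row=6, col=4), (row=7, col=3)
  Distance 4: (row=0, col=3), (row=1, col=2), (row=1, col=4), (row=2, col=1), (row=2, col=5), (row=3, col=0), (row=3, col=6), (row=4, col=5), (row=6, col=1), (row=6, col=5), (row=7, col=4), (row=8, col=3)
  Distance 5: (row=0, col=2), (row=0, col=4), (row=2, col=6), (row=3, col=7), (row=4, col=0), (row=4, col=6), (row=5, col=1), (row=5, col=5), (row=6, col=0), (row=7, col=5), (row=8, col=2), (row=8, col=4), (row=9, col=3)
  Distance 6: (row=0, col=1), (row=0, col=5), (row=1, col=6), (row=2, col=7), (row=3, col=8), (row=4, col=7), (row=5, col=6), (row=7, col=0), (row=7, col=6), (row=8, col=1), (row=9, col=2)
  Distance 7: (row=1, col=7), (row=2, col=8), (row=4, col=8), (row=7, col=7), (row=8, col=0), (row=8, col=6), (row=9, col=1), (row=10, col=2)
  Distance 8: (row=0, col=7), (row=1, col=8), (row=2, col=9), (row=5, col=8), (row=6, col=7), (row=7, col=8), (row=10, col=1), (row=11, col=2)
  Distance 9: (row=0, col=8), (row=1, col=9), (row=2, col=10), (row=5, col=9), (row=6, col=8), (row=7, col=9), (row=8, col=8), (row=10, col=0), (row=11, col=1), (row=11, col=3)
  Distance 10: (row=0, col=9), (row=2, col=11), (row=3, col=10), (row=9, col=8), (row=11, col=0)
  Distance 11: (row=0, col=10), (row=1, col=11), (row=3, col=11), (row=4, col=10), (row=9, col=7), (row=10, col=8)
  Distance 12: (row=0, col=11), (row=10, col=9), (row=11, col=8)
  Distance 13: (row=11, col=7)
  Distance 14: (row=11, col=6)
  Distance 15: (row=11, col=5)
  Distance 16: (row=10, col=5)
  Distance 17: (row=9, col=5), (row=10, col=4)  <- goal reached here
One shortest path (17 moves): (row=4, col=3) -> (row=5, col=3) -> (row=6, col=3) -> (row=6, col=4) -> (row=6, col=5) -> (row=7, col=5) -> (row=7, col=6) -> (row=7, col=7) -> (row=7, col=8) -> (row=8, col=8) -> (row=9, col=8) -> (row=10, col=8) -> (row=11, col=8) -> (row=11, col=7) -> (row=11, col=6) -> (row=11, col=5) -> (row=10, col=5) -> (row=10, col=4)

Answer: Shortest path length: 17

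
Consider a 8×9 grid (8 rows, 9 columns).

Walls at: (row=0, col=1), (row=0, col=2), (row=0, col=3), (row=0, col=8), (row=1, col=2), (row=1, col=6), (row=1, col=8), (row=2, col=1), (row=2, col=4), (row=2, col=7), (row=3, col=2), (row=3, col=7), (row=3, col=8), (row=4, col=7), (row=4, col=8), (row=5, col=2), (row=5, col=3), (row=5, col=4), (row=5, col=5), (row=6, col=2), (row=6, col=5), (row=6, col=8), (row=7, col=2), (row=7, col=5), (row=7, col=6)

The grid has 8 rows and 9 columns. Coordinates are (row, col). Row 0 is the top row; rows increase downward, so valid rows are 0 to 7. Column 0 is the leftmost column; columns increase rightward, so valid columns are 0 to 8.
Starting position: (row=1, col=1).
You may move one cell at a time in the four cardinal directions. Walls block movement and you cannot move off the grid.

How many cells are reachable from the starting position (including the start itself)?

Answer: Reachable cells: 42

Derivation:
BFS flood-fill from (row=1, col=1):
  Distance 0: (row=1, col=1)
  Distance 1: (row=1, col=0)
  Distance 2: (row=0, col=0), (row=2, col=0)
  Distance 3: (row=3, col=0)
  Distance 4: (row=3, col=1), (row=4, col=0)
  Distance 5: (row=4, col=1), (row=5, col=0)
  Distance 6: (row=4, col=2), (row=5, col=1), (row=6, col=0)
  Distance 7: (row=4, col=3), (row=6, col=1), (row=7, col=0)
  Distance 8: (row=3, col=3), (row=4, col=4), (row=7, col=1)
  Distance 9: (row=2, col=3), (row=3, col=4), (row=4, col=5)
  Distance 10: (row=1, col=3), (row=2, col=2), (row=3, col=5), (row=4, col=6)
  Distance 11: (row=1, col=4), (row=2, col=5), (row=3, col=6), (row=5, col=6)
  Distance 12: (row=0, col=4), (row=1, col=5), (row=2, col=6), (row=5, col=7), (row=6, col=6)
  Distance 13: (row=0, col=5), (row=5, col=8), (row=6, col=7)
  Distance 14: (row=0, col=6), (row=7, col=7)
  Distance 15: (row=0, col=7), (row=7, col=8)
  Distance 16: (row=1, col=7)
Total reachable: 42 (grid has 47 open cells total)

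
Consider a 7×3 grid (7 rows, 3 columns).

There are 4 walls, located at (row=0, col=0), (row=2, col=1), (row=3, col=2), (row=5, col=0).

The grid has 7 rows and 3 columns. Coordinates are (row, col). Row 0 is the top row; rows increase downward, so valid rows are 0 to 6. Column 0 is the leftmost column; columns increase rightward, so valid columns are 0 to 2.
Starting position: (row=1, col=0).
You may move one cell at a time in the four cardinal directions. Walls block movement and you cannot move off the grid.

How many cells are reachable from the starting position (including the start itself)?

BFS flood-fill from (row=1, col=0):
  Distance 0: (row=1, col=0)
  Distance 1: (row=1, col=1), (row=2, col=0)
  Distance 2: (row=0, col=1), (row=1, col=2), (row=3, col=0)
  Distance 3: (row=0, col=2), (row=2, col=2), (row=3, col=1), (row=4, col=0)
  Distance 4: (row=4, col=1)
  Distance 5: (row=4, col=2), (row=5, col=1)
  Distance 6: (row=5, col=2), (row=6, col=1)
  Distance 7: (row=6, col=0), (row=6, col=2)
Total reachable: 17 (grid has 17 open cells total)

Answer: Reachable cells: 17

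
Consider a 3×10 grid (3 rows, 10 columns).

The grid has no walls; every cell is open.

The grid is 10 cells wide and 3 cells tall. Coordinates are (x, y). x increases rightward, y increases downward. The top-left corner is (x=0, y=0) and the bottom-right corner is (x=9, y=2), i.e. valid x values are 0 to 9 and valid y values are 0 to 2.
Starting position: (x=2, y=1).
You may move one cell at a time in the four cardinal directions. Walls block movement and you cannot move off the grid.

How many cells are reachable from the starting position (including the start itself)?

BFS flood-fill from (x=2, y=1):
  Distance 0: (x=2, y=1)
  Distance 1: (x=2, y=0), (x=1, y=1), (x=3, y=1), (x=2, y=2)
  Distance 2: (x=1, y=0), (x=3, y=0), (x=0, y=1), (x=4, y=1), (x=1, y=2), (x=3, y=2)
  Distance 3: (x=0, y=0), (x=4, y=0), (x=5, y=1), (x=0, y=2), (x=4, y=2)
  Distance 4: (x=5, y=0), (x=6, y=1), (x=5, y=2)
  Distance 5: (x=6, y=0), (x=7, y=1), (x=6, y=2)
  Distance 6: (x=7, y=0), (x=8, y=1), (x=7, y=2)
  Distance 7: (x=8, y=0), (x=9, y=1), (x=8, y=2)
  Distance 8: (x=9, y=0), (x=9, y=2)
Total reachable: 30 (grid has 30 open cells total)

Answer: Reachable cells: 30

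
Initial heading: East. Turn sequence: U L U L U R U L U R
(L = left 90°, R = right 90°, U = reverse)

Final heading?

Start: East
  U (U-turn (180°)) -> West
  L (left (90° counter-clockwise)) -> South
  U (U-turn (180°)) -> North
  L (left (90° counter-clockwise)) -> West
  U (U-turn (180°)) -> East
  R (right (90° clockwise)) -> South
  U (U-turn (180°)) -> North
  L (left (90° counter-clockwise)) -> West
  U (U-turn (180°)) -> East
  R (right (90° clockwise)) -> South
Final: South

Answer: Final heading: South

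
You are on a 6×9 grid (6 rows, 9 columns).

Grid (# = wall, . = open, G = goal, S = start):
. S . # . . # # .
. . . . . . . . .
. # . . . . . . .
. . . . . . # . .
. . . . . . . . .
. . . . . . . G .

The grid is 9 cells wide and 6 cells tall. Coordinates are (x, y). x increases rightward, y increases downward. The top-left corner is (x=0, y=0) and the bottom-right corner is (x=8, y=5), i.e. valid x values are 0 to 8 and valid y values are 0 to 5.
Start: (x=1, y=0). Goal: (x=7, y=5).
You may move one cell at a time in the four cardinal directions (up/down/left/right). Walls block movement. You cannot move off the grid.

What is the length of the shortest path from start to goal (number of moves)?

Answer: Shortest path length: 11

Derivation:
BFS from (x=1, y=0) until reaching (x=7, y=5):
  Distance 0: (x=1, y=0)
  Distance 1: (x=0, y=0), (x=2, y=0), (x=1, y=1)
  Distance 2: (x=0, y=1), (x=2, y=1)
  Distance 3: (x=3, y=1), (x=0, y=2), (x=2, y=2)
  Distance 4: (x=4, y=1), (x=3, y=2), (x=0, y=3), (x=2, y=3)
  Distance 5: (x=4, y=0), (x=5, y=1), (x=4, y=2), (x=1, y=3), (x=3, y=3), (x=0, y=4), (x=2, y=4)
  Distance 6: (x=5, y=0), (x=6, y=1), (x=5, y=2), (x=4, y=3), (x=1, y=4), (x=3, y=4), (x=0, y=5), (x=2, y=5)
  Distance 7: (x=7, y=1), (x=6, y=2), (x=5, y=3), (x=4, y=4), (x=1, y=5), (x=3, y=5)
  Distance 8: (x=8, y=1), (x=7, y=2), (x=5, y=4), (x=4, y=5)
  Distance 9: (x=8, y=0), (x=8, y=2), (x=7, y=3), (x=6, y=4), (x=5, y=5)
  Distance 10: (x=8, y=3), (x=7, y=4), (x=6, y=5)
  Distance 11: (x=8, y=4), (x=7, y=5)  <- goal reached here
One shortest path (11 moves): (x=1, y=0) -> (x=2, y=0) -> (x=2, y=1) -> (x=3, y=1) -> (x=4, y=1) -> (x=5, y=1) -> (x=6, y=1) -> (x=7, y=1) -> (x=7, y=2) -> (x=7, y=3) -> (x=7, y=4) -> (x=7, y=5)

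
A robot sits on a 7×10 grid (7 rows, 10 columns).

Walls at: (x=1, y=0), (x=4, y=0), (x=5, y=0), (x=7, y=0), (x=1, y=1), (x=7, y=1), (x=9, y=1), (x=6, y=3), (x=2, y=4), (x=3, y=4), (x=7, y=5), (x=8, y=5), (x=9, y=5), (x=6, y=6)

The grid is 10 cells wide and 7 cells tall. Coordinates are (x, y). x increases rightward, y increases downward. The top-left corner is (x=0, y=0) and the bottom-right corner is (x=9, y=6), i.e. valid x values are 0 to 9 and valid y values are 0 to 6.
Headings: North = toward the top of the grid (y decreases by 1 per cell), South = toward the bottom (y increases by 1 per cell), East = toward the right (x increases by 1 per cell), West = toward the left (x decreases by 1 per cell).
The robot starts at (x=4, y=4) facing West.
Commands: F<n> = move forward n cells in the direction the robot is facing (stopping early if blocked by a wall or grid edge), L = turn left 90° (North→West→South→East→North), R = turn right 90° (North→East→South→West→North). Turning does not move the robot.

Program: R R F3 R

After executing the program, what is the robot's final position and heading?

Answer: Final position: (x=7, y=4), facing South

Derivation:
Start: (x=4, y=4), facing West
  R: turn right, now facing North
  R: turn right, now facing East
  F3: move forward 3, now at (x=7, y=4)
  R: turn right, now facing South
Final: (x=7, y=4), facing South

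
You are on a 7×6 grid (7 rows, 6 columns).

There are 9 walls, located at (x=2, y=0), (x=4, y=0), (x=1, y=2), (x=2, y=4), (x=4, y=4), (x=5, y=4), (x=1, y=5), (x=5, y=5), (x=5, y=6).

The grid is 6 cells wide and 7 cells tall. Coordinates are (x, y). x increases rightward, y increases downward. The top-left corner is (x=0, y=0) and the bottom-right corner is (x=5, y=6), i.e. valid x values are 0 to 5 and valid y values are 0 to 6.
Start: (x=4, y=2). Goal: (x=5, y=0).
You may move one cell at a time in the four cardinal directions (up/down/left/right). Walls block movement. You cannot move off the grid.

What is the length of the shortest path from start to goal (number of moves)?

BFS from (x=4, y=2) until reaching (x=5, y=0):
  Distance 0: (x=4, y=2)
  Distance 1: (x=4, y=1), (x=3, y=2), (x=5, y=2), (x=4, y=3)
  Distance 2: (x=3, y=1), (x=5, y=1), (x=2, y=2), (x=3, y=3), (x=5, y=3)
  Distance 3: (x=3, y=0), (x=5, y=0), (x=2, y=1), (x=2, y=3), (x=3, y=4)  <- goal reached here
One shortest path (3 moves): (x=4, y=2) -> (x=5, y=2) -> (x=5, y=1) -> (x=5, y=0)

Answer: Shortest path length: 3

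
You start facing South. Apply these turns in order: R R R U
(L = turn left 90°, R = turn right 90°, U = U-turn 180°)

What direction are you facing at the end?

Start: South
  R (right (90° clockwise)) -> West
  R (right (90° clockwise)) -> North
  R (right (90° clockwise)) -> East
  U (U-turn (180°)) -> West
Final: West

Answer: Final heading: West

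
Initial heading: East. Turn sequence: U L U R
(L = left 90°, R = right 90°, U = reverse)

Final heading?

Start: East
  U (U-turn (180°)) -> West
  L (left (90° counter-clockwise)) -> South
  U (U-turn (180°)) -> North
  R (right (90° clockwise)) -> East
Final: East

Answer: Final heading: East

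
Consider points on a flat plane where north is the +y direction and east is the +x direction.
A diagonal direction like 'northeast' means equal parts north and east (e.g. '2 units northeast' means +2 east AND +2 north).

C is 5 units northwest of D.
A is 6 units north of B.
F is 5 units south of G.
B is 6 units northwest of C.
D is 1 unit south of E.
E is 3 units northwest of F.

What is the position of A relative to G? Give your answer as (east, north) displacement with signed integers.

Answer: A is at (east=-14, north=14) relative to G.

Derivation:
Place G at the origin (east=0, north=0).
  F is 5 units south of G: delta (east=+0, north=-5); F at (east=0, north=-5).
  E is 3 units northwest of F: delta (east=-3, north=+3); E at (east=-3, north=-2).
  D is 1 unit south of E: delta (east=+0, north=-1); D at (east=-3, north=-3).
  C is 5 units northwest of D: delta (east=-5, north=+5); C at (east=-8, north=2).
  B is 6 units northwest of C: delta (east=-6, north=+6); B at (east=-14, north=8).
  A is 6 units north of B: delta (east=+0, north=+6); A at (east=-14, north=14).
Therefore A relative to G: (east=-14, north=14).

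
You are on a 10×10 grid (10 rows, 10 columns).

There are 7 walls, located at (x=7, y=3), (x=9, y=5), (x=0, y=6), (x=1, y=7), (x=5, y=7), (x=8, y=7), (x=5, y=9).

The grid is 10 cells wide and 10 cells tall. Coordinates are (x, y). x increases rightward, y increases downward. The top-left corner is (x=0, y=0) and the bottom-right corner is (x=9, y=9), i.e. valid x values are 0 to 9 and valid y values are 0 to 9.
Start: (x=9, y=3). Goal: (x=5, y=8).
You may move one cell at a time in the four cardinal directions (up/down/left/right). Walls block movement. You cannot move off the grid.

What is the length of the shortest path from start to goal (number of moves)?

BFS from (x=9, y=3) until reaching (x=5, y=8):
  Distance 0: (x=9, y=3)
  Distance 1: (x=9, y=2), (x=8, y=3), (x=9, y=4)
  Distance 2: (x=9, y=1), (x=8, y=2), (x=8, y=4)
  Distance 3: (x=9, y=0), (x=8, y=1), (x=7, y=2), (x=7, y=4), (x=8, y=5)
  Distance 4: (x=8, y=0), (x=7, y=1), (x=6, y=2), (x=6, y=4), (x=7, y=5), (x=8, y=6)
  Distance 5: (x=7, y=0), (x=6, y=1), (x=5, y=2), (x=6, y=3), (x=5, y=4), (x=6, y=5), (x=7, y=6), (x=9, y=6)
  Distance 6: (x=6, y=0), (x=5, y=1), (x=4, y=2), (x=5, y=3), (x=4, y=4), (x=5, y=5), (x=6, y=6), (x=7, y=7), (x=9, y=7)
  Distance 7: (x=5, y=0), (x=4, y=1), (x=3, y=2), (x=4, y=3), (x=3, y=4), (x=4, y=5), (x=5, y=6), (x=6, y=7), (x=7, y=8), (x=9, y=8)
  Distance 8: (x=4, y=0), (x=3, y=1), (x=2, y=2), (x=3, y=3), (x=2, y=4), (x=3, y=5), (x=4, y=6), (x=6, y=8), (x=8, y=8), (x=7, y=9), (x=9, y=9)
  Distance 9: (x=3, y=0), (x=2, y=1), (x=1, y=2), (x=2, y=3), (x=1, y=4), (x=2, y=5), (x=3, y=6), (x=4, y=7), (x=5, y=8), (x=6, y=9), (x=8, y=9)  <- goal reached here
One shortest path (9 moves): (x=9, y=3) -> (x=8, y=3) -> (x=8, y=4) -> (x=7, y=4) -> (x=6, y=4) -> (x=6, y=5) -> (x=6, y=6) -> (x=6, y=7) -> (x=6, y=8) -> (x=5, y=8)

Answer: Shortest path length: 9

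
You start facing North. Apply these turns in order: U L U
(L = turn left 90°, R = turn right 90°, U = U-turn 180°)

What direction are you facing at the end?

Answer: Final heading: West

Derivation:
Start: North
  U (U-turn (180°)) -> South
  L (left (90° counter-clockwise)) -> East
  U (U-turn (180°)) -> West
Final: West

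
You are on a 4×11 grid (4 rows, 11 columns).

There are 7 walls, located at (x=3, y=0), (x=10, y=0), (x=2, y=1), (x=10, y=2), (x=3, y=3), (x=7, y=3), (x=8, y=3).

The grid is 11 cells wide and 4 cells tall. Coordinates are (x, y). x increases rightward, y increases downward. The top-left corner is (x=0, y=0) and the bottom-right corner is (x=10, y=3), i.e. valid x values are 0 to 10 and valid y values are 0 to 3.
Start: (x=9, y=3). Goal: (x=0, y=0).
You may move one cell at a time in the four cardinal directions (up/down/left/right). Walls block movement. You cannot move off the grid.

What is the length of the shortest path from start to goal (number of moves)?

Answer: Shortest path length: 12

Derivation:
BFS from (x=9, y=3) until reaching (x=0, y=0):
  Distance 0: (x=9, y=3)
  Distance 1: (x=9, y=2), (x=10, y=3)
  Distance 2: (x=9, y=1), (x=8, y=2)
  Distance 3: (x=9, y=0), (x=8, y=1), (x=10, y=1), (x=7, y=2)
  Distance 4: (x=8, y=0), (x=7, y=1), (x=6, y=2)
  Distance 5: (x=7, y=0), (x=6, y=1), (x=5, y=2), (x=6, y=3)
  Distance 6: (x=6, y=0), (x=5, y=1), (x=4, y=2), (x=5, y=3)
  Distance 7: (x=5, y=0), (x=4, y=1), (x=3, y=2), (x=4, y=3)
  Distance 8: (x=4, y=0), (x=3, y=1), (x=2, y=2)
  Distance 9: (x=1, y=2), (x=2, y=3)
  Distance 10: (x=1, y=1), (x=0, y=2), (x=1, y=3)
  Distance 11: (x=1, y=0), (x=0, y=1), (x=0, y=3)
  Distance 12: (x=0, y=0), (x=2, y=0)  <- goal reached here
One shortest path (12 moves): (x=9, y=3) -> (x=9, y=2) -> (x=8, y=2) -> (x=7, y=2) -> (x=6, y=2) -> (x=5, y=2) -> (x=4, y=2) -> (x=3, y=2) -> (x=2, y=2) -> (x=1, y=2) -> (x=0, y=2) -> (x=0, y=1) -> (x=0, y=0)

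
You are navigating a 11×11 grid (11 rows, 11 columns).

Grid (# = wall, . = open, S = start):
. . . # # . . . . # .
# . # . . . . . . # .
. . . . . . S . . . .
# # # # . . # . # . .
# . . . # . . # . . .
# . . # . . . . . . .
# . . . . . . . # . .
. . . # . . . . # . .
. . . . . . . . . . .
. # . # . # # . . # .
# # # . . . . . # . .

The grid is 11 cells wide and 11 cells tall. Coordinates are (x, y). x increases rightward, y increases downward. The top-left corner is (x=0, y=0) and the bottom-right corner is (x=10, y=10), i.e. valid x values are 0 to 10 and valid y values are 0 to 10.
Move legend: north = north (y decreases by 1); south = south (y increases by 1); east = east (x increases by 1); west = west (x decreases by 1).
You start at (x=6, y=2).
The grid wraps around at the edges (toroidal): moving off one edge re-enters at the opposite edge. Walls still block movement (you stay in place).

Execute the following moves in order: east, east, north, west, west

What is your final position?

Start: (x=6, y=2)
  east (east): (x=6, y=2) -> (x=7, y=2)
  east (east): (x=7, y=2) -> (x=8, y=2)
  north (north): (x=8, y=2) -> (x=8, y=1)
  west (west): (x=8, y=1) -> (x=7, y=1)
  west (west): (x=7, y=1) -> (x=6, y=1)
Final: (x=6, y=1)

Answer: Final position: (x=6, y=1)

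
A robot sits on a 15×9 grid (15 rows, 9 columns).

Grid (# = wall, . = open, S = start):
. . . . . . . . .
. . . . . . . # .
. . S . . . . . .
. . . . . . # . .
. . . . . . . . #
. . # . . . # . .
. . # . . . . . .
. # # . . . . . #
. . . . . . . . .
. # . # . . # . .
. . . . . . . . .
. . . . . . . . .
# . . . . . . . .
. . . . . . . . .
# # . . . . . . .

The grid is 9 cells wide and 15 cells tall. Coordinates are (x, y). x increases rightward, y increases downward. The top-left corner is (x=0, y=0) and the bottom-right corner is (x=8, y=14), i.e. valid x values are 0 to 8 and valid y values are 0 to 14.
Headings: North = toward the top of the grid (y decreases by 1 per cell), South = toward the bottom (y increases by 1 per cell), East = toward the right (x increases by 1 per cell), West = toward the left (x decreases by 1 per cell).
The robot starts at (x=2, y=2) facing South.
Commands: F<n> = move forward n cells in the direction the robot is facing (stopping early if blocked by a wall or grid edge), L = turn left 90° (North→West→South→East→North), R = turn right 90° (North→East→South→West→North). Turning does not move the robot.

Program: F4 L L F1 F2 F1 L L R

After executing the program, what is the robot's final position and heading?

Start: (x=2, y=2), facing South
  F4: move forward 2/4 (blocked), now at (x=2, y=4)
  L: turn left, now facing East
  L: turn left, now facing North
  F1: move forward 1, now at (x=2, y=3)
  F2: move forward 2, now at (x=2, y=1)
  F1: move forward 1, now at (x=2, y=0)
  L: turn left, now facing West
  L: turn left, now facing South
  R: turn right, now facing West
Final: (x=2, y=0), facing West

Answer: Final position: (x=2, y=0), facing West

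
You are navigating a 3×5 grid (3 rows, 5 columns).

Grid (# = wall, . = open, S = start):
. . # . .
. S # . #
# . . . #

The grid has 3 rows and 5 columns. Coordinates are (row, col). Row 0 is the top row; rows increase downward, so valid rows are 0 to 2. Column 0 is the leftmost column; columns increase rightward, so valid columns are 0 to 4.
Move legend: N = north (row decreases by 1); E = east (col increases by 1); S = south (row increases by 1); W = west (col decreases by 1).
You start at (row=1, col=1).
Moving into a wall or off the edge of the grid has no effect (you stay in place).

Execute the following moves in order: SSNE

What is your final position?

Answer: Final position: (row=1, col=1)

Derivation:
Start: (row=1, col=1)
  S (south): (row=1, col=1) -> (row=2, col=1)
  S (south): blocked, stay at (row=2, col=1)
  N (north): (row=2, col=1) -> (row=1, col=1)
  E (east): blocked, stay at (row=1, col=1)
Final: (row=1, col=1)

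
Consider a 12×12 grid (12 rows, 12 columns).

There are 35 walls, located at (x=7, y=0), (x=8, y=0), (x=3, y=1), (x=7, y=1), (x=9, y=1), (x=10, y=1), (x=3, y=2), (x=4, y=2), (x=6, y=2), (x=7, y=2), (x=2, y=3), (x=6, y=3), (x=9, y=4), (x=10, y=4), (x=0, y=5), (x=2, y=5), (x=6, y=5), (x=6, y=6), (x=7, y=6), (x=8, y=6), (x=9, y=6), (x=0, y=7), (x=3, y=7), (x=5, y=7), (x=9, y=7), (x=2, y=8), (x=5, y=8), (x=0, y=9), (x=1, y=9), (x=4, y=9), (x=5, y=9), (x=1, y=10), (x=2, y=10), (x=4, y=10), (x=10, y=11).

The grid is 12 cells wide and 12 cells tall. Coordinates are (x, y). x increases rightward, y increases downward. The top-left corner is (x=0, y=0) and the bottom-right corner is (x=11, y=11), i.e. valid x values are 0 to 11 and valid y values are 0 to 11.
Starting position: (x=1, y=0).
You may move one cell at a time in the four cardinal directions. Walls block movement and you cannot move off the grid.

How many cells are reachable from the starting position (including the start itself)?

BFS flood-fill from (x=1, y=0):
  Distance 0: (x=1, y=0)
  Distance 1: (x=0, y=0), (x=2, y=0), (x=1, y=1)
  Distance 2: (x=3, y=0), (x=0, y=1), (x=2, y=1), (x=1, y=2)
  Distance 3: (x=4, y=0), (x=0, y=2), (x=2, y=2), (x=1, y=3)
  Distance 4: (x=5, y=0), (x=4, y=1), (x=0, y=3), (x=1, y=4)
  Distance 5: (x=6, y=0), (x=5, y=1), (x=0, y=4), (x=2, y=4), (x=1, y=5)
  Distance 6: (x=6, y=1), (x=5, y=2), (x=3, y=4), (x=1, y=6)
  Distance 7: (x=3, y=3), (x=5, y=3), (x=4, y=4), (x=3, y=5), (x=0, y=6), (x=2, y=6), (x=1, y=7)
  Distance 8: (x=4, y=3), (x=5, y=4), (x=4, y=5), (x=3, y=6), (x=2, y=7), (x=1, y=8)
  Distance 9: (x=6, y=4), (x=5, y=5), (x=4, y=6), (x=0, y=8)
  Distance 10: (x=7, y=4), (x=5, y=6), (x=4, y=7)
  Distance 11: (x=7, y=3), (x=8, y=4), (x=7, y=5), (x=4, y=8)
  Distance 12: (x=8, y=3), (x=8, y=5), (x=3, y=8)
  Distance 13: (x=8, y=2), (x=9, y=3), (x=9, y=5), (x=3, y=9)
  Distance 14: (x=8, y=1), (x=9, y=2), (x=10, y=3), (x=10, y=5), (x=2, y=9), (x=3, y=10)
  Distance 15: (x=10, y=2), (x=11, y=3), (x=11, y=5), (x=10, y=6), (x=3, y=11)
  Distance 16: (x=11, y=2), (x=11, y=4), (x=11, y=6), (x=10, y=7), (x=2, y=11), (x=4, y=11)
  Distance 17: (x=11, y=1), (x=11, y=7), (x=10, y=8), (x=1, y=11), (x=5, y=11)
  Distance 18: (x=11, y=0), (x=9, y=8), (x=11, y=8), (x=10, y=9), (x=5, y=10), (x=0, y=11), (x=6, y=11)
  Distance 19: (x=10, y=0), (x=8, y=8), (x=9, y=9), (x=11, y=9), (x=0, y=10), (x=6, y=10), (x=10, y=10), (x=7, y=11)
  Distance 20: (x=9, y=0), (x=8, y=7), (x=7, y=8), (x=6, y=9), (x=8, y=9), (x=7, y=10), (x=9, y=10), (x=11, y=10), (x=8, y=11)
  Distance 21: (x=7, y=7), (x=6, y=8), (x=7, y=9), (x=8, y=10), (x=9, y=11), (x=11, y=11)
  Distance 22: (x=6, y=7)
Total reachable: 109 (grid has 109 open cells total)

Answer: Reachable cells: 109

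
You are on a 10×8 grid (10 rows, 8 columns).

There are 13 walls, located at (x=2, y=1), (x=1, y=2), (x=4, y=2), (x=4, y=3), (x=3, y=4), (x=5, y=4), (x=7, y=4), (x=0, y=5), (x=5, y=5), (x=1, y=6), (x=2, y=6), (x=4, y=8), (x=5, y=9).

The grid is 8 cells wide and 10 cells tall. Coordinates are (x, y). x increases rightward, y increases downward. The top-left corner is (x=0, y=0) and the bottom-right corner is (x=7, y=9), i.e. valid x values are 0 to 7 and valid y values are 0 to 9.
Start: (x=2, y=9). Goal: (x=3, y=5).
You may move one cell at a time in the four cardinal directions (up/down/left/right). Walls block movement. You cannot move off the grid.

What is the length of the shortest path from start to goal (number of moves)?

Answer: Shortest path length: 5

Derivation:
BFS from (x=2, y=9) until reaching (x=3, y=5):
  Distance 0: (x=2, y=9)
  Distance 1: (x=2, y=8), (x=1, y=9), (x=3, y=9)
  Distance 2: (x=2, y=7), (x=1, y=8), (x=3, y=8), (x=0, y=9), (x=4, y=9)
  Distance 3: (x=1, y=7), (x=3, y=7), (x=0, y=8)
  Distance 4: (x=3, y=6), (x=0, y=7), (x=4, y=7)
  Distance 5: (x=3, y=5), (x=0, y=6), (x=4, y=6), (x=5, y=7)  <- goal reached here
One shortest path (5 moves): (x=2, y=9) -> (x=3, y=9) -> (x=3, y=8) -> (x=3, y=7) -> (x=3, y=6) -> (x=3, y=5)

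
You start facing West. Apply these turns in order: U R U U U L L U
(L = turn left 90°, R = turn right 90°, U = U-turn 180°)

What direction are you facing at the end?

Answer: Final heading: North

Derivation:
Start: West
  U (U-turn (180°)) -> East
  R (right (90° clockwise)) -> South
  U (U-turn (180°)) -> North
  U (U-turn (180°)) -> South
  U (U-turn (180°)) -> North
  L (left (90° counter-clockwise)) -> West
  L (left (90° counter-clockwise)) -> South
  U (U-turn (180°)) -> North
Final: North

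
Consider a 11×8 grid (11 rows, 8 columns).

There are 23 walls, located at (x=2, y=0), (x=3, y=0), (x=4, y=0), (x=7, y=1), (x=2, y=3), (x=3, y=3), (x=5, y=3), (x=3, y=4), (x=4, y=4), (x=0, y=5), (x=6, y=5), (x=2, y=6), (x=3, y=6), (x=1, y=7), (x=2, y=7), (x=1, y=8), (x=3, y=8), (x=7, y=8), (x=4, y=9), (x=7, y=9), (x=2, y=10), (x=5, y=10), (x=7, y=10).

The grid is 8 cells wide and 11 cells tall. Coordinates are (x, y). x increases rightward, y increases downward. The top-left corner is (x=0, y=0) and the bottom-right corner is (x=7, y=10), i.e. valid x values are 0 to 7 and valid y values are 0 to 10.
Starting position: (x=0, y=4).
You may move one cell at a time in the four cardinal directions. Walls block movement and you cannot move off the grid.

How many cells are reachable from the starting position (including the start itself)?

Answer: Reachable cells: 65

Derivation:
BFS flood-fill from (x=0, y=4):
  Distance 0: (x=0, y=4)
  Distance 1: (x=0, y=3), (x=1, y=4)
  Distance 2: (x=0, y=2), (x=1, y=3), (x=2, y=4), (x=1, y=5)
  Distance 3: (x=0, y=1), (x=1, y=2), (x=2, y=5), (x=1, y=6)
  Distance 4: (x=0, y=0), (x=1, y=1), (x=2, y=2), (x=3, y=5), (x=0, y=6)
  Distance 5: (x=1, y=0), (x=2, y=1), (x=3, y=2), (x=4, y=5), (x=0, y=7)
  Distance 6: (x=3, y=1), (x=4, y=2), (x=5, y=5), (x=4, y=6), (x=0, y=8)
  Distance 7: (x=4, y=1), (x=5, y=2), (x=4, y=3), (x=5, y=4), (x=5, y=6), (x=4, y=7), (x=0, y=9)
  Distance 8: (x=5, y=1), (x=6, y=2), (x=6, y=4), (x=6, y=6), (x=3, y=7), (x=5, y=7), (x=4, y=8), (x=1, y=9), (x=0, y=10)
  Distance 9: (x=5, y=0), (x=6, y=1), (x=7, y=2), (x=6, y=3), (x=7, y=4), (x=7, y=6), (x=6, y=7), (x=5, y=8), (x=2, y=9), (x=1, y=10)
  Distance 10: (x=6, y=0), (x=7, y=3), (x=7, y=5), (x=7, y=7), (x=2, y=8), (x=6, y=8), (x=3, y=9), (x=5, y=9)
  Distance 11: (x=7, y=0), (x=6, y=9), (x=3, y=10)
  Distance 12: (x=4, y=10), (x=6, y=10)
Total reachable: 65 (grid has 65 open cells total)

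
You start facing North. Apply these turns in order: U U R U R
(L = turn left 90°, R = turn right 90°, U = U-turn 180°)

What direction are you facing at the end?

Start: North
  U (U-turn (180°)) -> South
  U (U-turn (180°)) -> North
  R (right (90° clockwise)) -> East
  U (U-turn (180°)) -> West
  R (right (90° clockwise)) -> North
Final: North

Answer: Final heading: North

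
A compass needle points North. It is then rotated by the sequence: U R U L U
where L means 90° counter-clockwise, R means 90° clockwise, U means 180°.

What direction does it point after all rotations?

Start: North
  U (U-turn (180°)) -> South
  R (right (90° clockwise)) -> West
  U (U-turn (180°)) -> East
  L (left (90° counter-clockwise)) -> North
  U (U-turn (180°)) -> South
Final: South

Answer: Final heading: South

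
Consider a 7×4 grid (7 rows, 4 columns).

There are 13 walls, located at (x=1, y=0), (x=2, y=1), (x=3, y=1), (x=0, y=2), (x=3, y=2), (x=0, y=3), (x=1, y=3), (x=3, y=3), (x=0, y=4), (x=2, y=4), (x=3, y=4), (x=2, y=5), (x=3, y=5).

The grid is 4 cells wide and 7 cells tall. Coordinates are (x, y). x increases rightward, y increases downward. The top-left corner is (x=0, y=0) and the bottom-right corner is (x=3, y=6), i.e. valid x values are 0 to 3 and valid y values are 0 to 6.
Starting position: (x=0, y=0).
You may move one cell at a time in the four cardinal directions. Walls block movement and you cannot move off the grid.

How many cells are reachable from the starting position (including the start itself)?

Answer: Reachable cells: 6

Derivation:
BFS flood-fill from (x=0, y=0):
  Distance 0: (x=0, y=0)
  Distance 1: (x=0, y=1)
  Distance 2: (x=1, y=1)
  Distance 3: (x=1, y=2)
  Distance 4: (x=2, y=2)
  Distance 5: (x=2, y=3)
Total reachable: 6 (grid has 15 open cells total)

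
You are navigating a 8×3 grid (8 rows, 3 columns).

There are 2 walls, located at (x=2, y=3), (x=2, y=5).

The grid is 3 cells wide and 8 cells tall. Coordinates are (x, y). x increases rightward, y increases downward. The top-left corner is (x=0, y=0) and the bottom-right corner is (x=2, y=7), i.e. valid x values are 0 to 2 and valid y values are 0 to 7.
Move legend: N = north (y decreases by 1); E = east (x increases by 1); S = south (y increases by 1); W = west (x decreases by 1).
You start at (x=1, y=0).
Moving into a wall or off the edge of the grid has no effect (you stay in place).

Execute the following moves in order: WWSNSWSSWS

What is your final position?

Start: (x=1, y=0)
  W (west): (x=1, y=0) -> (x=0, y=0)
  W (west): blocked, stay at (x=0, y=0)
  S (south): (x=0, y=0) -> (x=0, y=1)
  N (north): (x=0, y=1) -> (x=0, y=0)
  S (south): (x=0, y=0) -> (x=0, y=1)
  W (west): blocked, stay at (x=0, y=1)
  S (south): (x=0, y=1) -> (x=0, y=2)
  S (south): (x=0, y=2) -> (x=0, y=3)
  W (west): blocked, stay at (x=0, y=3)
  S (south): (x=0, y=3) -> (x=0, y=4)
Final: (x=0, y=4)

Answer: Final position: (x=0, y=4)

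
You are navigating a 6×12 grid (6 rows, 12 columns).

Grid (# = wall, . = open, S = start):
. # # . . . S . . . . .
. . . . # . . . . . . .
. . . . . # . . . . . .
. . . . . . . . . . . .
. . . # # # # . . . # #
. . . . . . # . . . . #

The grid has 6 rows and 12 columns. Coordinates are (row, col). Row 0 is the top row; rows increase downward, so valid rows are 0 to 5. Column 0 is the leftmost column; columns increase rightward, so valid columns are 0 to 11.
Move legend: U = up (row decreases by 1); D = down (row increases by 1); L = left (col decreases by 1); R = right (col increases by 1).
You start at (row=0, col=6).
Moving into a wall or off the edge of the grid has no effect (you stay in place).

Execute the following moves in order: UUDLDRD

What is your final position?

Start: (row=0, col=6)
  U (up): blocked, stay at (row=0, col=6)
  U (up): blocked, stay at (row=0, col=6)
  D (down): (row=0, col=6) -> (row=1, col=6)
  L (left): (row=1, col=6) -> (row=1, col=5)
  D (down): blocked, stay at (row=1, col=5)
  R (right): (row=1, col=5) -> (row=1, col=6)
  D (down): (row=1, col=6) -> (row=2, col=6)
Final: (row=2, col=6)

Answer: Final position: (row=2, col=6)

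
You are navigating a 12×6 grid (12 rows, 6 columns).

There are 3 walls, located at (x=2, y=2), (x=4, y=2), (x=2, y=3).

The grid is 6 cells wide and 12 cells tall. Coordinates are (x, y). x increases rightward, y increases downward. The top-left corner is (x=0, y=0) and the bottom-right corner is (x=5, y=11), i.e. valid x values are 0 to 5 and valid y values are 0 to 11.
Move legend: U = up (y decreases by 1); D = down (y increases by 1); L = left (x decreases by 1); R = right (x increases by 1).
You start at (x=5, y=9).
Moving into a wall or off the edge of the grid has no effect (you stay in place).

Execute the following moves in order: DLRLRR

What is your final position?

Start: (x=5, y=9)
  D (down): (x=5, y=9) -> (x=5, y=10)
  L (left): (x=5, y=10) -> (x=4, y=10)
  R (right): (x=4, y=10) -> (x=5, y=10)
  L (left): (x=5, y=10) -> (x=4, y=10)
  R (right): (x=4, y=10) -> (x=5, y=10)
  R (right): blocked, stay at (x=5, y=10)
Final: (x=5, y=10)

Answer: Final position: (x=5, y=10)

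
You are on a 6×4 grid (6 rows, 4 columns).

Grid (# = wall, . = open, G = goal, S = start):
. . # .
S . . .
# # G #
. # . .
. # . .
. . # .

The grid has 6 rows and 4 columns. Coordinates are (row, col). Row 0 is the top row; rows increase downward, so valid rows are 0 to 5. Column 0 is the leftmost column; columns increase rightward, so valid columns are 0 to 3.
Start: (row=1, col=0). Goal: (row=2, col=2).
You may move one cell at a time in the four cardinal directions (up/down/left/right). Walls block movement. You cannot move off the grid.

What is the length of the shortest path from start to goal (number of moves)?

Answer: Shortest path length: 3

Derivation:
BFS from (row=1, col=0) until reaching (row=2, col=2):
  Distance 0: (row=1, col=0)
  Distance 1: (row=0, col=0), (row=1, col=1)
  Distance 2: (row=0, col=1), (row=1, col=2)
  Distance 3: (row=1, col=3), (row=2, col=2)  <- goal reached here
One shortest path (3 moves): (row=1, col=0) -> (row=1, col=1) -> (row=1, col=2) -> (row=2, col=2)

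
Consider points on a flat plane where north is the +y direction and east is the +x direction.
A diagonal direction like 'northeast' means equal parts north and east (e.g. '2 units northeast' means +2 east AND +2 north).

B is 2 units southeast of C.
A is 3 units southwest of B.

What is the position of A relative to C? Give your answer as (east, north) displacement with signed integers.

Place C at the origin (east=0, north=0).
  B is 2 units southeast of C: delta (east=+2, north=-2); B at (east=2, north=-2).
  A is 3 units southwest of B: delta (east=-3, north=-3); A at (east=-1, north=-5).
Therefore A relative to C: (east=-1, north=-5).

Answer: A is at (east=-1, north=-5) relative to C.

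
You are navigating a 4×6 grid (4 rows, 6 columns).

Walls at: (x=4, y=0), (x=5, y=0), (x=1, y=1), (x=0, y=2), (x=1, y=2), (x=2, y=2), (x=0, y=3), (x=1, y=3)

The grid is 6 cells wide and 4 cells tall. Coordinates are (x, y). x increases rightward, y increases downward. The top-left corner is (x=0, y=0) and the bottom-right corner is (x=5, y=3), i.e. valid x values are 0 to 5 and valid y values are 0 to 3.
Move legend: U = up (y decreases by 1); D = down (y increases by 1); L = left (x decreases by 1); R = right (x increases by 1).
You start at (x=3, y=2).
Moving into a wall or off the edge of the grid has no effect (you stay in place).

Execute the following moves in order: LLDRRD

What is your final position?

Answer: Final position: (x=5, y=3)

Derivation:
Start: (x=3, y=2)
  L (left): blocked, stay at (x=3, y=2)
  L (left): blocked, stay at (x=3, y=2)
  D (down): (x=3, y=2) -> (x=3, y=3)
  R (right): (x=3, y=3) -> (x=4, y=3)
  R (right): (x=4, y=3) -> (x=5, y=3)
  D (down): blocked, stay at (x=5, y=3)
Final: (x=5, y=3)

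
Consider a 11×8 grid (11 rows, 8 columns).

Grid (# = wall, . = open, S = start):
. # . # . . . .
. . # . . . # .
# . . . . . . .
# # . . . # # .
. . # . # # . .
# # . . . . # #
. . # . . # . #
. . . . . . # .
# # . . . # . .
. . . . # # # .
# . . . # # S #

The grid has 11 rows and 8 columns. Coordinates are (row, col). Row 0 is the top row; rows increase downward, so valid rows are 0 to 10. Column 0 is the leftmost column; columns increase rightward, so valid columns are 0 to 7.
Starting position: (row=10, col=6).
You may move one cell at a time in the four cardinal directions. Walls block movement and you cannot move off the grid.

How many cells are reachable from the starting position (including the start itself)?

BFS flood-fill from (row=10, col=6):
  Distance 0: (row=10, col=6)
Total reachable: 1 (grid has 58 open cells total)

Answer: Reachable cells: 1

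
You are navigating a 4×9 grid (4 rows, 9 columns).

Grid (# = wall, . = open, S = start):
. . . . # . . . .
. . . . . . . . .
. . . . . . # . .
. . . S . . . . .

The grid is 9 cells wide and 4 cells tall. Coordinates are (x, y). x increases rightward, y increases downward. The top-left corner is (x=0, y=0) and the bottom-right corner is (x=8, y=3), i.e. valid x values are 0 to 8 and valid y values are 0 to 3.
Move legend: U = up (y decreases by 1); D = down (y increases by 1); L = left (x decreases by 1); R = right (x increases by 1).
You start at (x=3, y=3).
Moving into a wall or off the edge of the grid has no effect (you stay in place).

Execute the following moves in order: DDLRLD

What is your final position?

Start: (x=3, y=3)
  D (down): blocked, stay at (x=3, y=3)
  D (down): blocked, stay at (x=3, y=3)
  L (left): (x=3, y=3) -> (x=2, y=3)
  R (right): (x=2, y=3) -> (x=3, y=3)
  L (left): (x=3, y=3) -> (x=2, y=3)
  D (down): blocked, stay at (x=2, y=3)
Final: (x=2, y=3)

Answer: Final position: (x=2, y=3)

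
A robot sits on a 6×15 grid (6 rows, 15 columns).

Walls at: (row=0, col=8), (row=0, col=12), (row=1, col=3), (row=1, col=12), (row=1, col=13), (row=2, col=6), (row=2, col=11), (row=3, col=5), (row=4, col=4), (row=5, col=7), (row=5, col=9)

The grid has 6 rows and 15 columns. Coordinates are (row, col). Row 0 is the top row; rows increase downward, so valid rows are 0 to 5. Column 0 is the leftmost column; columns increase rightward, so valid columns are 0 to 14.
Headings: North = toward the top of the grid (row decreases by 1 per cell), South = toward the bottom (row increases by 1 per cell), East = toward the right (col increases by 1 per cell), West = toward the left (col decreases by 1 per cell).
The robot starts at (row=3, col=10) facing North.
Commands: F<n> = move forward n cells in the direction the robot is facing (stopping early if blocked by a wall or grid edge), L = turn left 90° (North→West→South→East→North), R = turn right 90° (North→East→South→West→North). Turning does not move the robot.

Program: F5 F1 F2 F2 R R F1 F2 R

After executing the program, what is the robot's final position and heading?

Answer: Final position: (row=3, col=10), facing West

Derivation:
Start: (row=3, col=10), facing North
  F5: move forward 3/5 (blocked), now at (row=0, col=10)
  F1: move forward 0/1 (blocked), now at (row=0, col=10)
  F2: move forward 0/2 (blocked), now at (row=0, col=10)
  F2: move forward 0/2 (blocked), now at (row=0, col=10)
  R: turn right, now facing East
  R: turn right, now facing South
  F1: move forward 1, now at (row=1, col=10)
  F2: move forward 2, now at (row=3, col=10)
  R: turn right, now facing West
Final: (row=3, col=10), facing West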